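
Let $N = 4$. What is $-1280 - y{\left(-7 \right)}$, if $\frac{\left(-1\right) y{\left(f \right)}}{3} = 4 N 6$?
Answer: $-992$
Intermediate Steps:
$y{\left(f \right)} = -288$ ($y{\left(f \right)} = - 3 \cdot 4 \cdot 4 \cdot 6 = - 3 \cdot 16 \cdot 6 = \left(-3\right) 96 = -288$)
$-1280 - y{\left(-7 \right)} = -1280 - -288 = -1280 + 288 = -992$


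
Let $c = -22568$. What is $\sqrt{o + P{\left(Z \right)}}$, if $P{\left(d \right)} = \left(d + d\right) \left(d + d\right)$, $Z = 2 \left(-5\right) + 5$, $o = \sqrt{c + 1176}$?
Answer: $2 \sqrt{25 + i \sqrt{1337}} \approx 11.772 + 6.212 i$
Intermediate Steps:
$o = 4 i \sqrt{1337}$ ($o = \sqrt{-22568 + 1176} = \sqrt{-21392} = 4 i \sqrt{1337} \approx 146.26 i$)
$Z = -5$ ($Z = -10 + 5 = -5$)
$P{\left(d \right)} = 4 d^{2}$ ($P{\left(d \right)} = 2 d 2 d = 4 d^{2}$)
$\sqrt{o + P{\left(Z \right)}} = \sqrt{4 i \sqrt{1337} + 4 \left(-5\right)^{2}} = \sqrt{4 i \sqrt{1337} + 4 \cdot 25} = \sqrt{4 i \sqrt{1337} + 100} = \sqrt{100 + 4 i \sqrt{1337}}$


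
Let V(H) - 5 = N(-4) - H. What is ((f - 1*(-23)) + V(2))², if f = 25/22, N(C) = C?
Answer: 259081/484 ≈ 535.29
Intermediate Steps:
V(H) = 1 - H (V(H) = 5 + (-4 - H) = 1 - H)
f = 25/22 (f = 25*(1/22) = 25/22 ≈ 1.1364)
((f - 1*(-23)) + V(2))² = ((25/22 - 1*(-23)) + (1 - 1*2))² = ((25/22 + 23) + (1 - 2))² = (531/22 - 1)² = (509/22)² = 259081/484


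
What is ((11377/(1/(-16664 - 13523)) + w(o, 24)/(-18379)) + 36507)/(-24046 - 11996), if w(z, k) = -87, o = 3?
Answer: 6311366831881/662415918 ≈ 9527.8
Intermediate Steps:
((11377/(1/(-16664 - 13523)) + w(o, 24)/(-18379)) + 36507)/(-24046 - 11996) = ((11377/(1/(-16664 - 13523)) - 87/(-18379)) + 36507)/(-24046 - 11996) = ((11377/(1/(-30187)) - 87*(-1/18379)) + 36507)/(-36042) = ((11377/(-1/30187) + 87/18379) + 36507)*(-1/36042) = ((11377*(-30187) + 87/18379) + 36507)*(-1/36042) = ((-343437499 + 87/18379) + 36507)*(-1/36042) = (-6312037794034/18379 + 36507)*(-1/36042) = -6311366831881/18379*(-1/36042) = 6311366831881/662415918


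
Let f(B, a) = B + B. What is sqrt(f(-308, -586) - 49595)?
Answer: 3*I*sqrt(5579) ≈ 224.08*I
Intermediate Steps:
f(B, a) = 2*B
sqrt(f(-308, -586) - 49595) = sqrt(2*(-308) - 49595) = sqrt(-616 - 49595) = sqrt(-50211) = 3*I*sqrt(5579)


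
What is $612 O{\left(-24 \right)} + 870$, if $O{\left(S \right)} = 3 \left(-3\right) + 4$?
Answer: $-2190$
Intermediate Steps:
$O{\left(S \right)} = -5$ ($O{\left(S \right)} = -9 + 4 = -5$)
$612 O{\left(-24 \right)} + 870 = 612 \left(-5\right) + 870 = -3060 + 870 = -2190$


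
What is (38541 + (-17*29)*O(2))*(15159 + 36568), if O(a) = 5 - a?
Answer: 1917106074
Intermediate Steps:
(38541 + (-17*29)*O(2))*(15159 + 36568) = (38541 + (-17*29)*(5 - 1*2))*(15159 + 36568) = (38541 - 493*(5 - 2))*51727 = (38541 - 493*3)*51727 = (38541 - 1479)*51727 = 37062*51727 = 1917106074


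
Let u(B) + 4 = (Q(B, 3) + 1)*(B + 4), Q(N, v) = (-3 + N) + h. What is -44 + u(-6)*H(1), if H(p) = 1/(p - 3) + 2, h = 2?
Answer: -32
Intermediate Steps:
Q(N, v) = -1 + N (Q(N, v) = (-3 + N) + 2 = -1 + N)
H(p) = 2 + 1/(-3 + p) (H(p) = 1/(-3 + p) + 2 = 2 + 1/(-3 + p))
u(B) = -4 + B*(4 + B) (u(B) = -4 + ((-1 + B) + 1)*(B + 4) = -4 + B*(4 + B))
-44 + u(-6)*H(1) = -44 + (-4 + (-6)² + 4*(-6))*((-5 + 2*1)/(-3 + 1)) = -44 + (-4 + 36 - 24)*((-5 + 2)/(-2)) = -44 + 8*(-½*(-3)) = -44 + 8*(3/2) = -44 + 12 = -32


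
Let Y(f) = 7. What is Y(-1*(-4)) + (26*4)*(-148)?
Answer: -15385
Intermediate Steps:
Y(-1*(-4)) + (26*4)*(-148) = 7 + (26*4)*(-148) = 7 + 104*(-148) = 7 - 15392 = -15385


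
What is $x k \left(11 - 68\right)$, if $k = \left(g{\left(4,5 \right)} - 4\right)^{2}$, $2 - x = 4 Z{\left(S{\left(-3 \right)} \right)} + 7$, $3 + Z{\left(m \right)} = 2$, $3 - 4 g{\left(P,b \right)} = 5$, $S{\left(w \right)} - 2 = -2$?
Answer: $\frac{4617}{4} \approx 1154.3$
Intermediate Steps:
$S{\left(w \right)} = 0$ ($S{\left(w \right)} = 2 - 2 = 0$)
$g{\left(P,b \right)} = - \frac{1}{2}$ ($g{\left(P,b \right)} = \frac{3}{4} - \frac{5}{4} = - \frac{1}{2}$)
$Z{\left(m \right)} = -1$ ($Z{\left(m \right)} = -3 + 2 = -1$)
$x = -1$ ($x = 2 - \left(4 \left(-1\right) + 7\right) = 2 - \left(-4 + 7\right) = 2 - 3 = -1$)
$k = \frac{81}{4}$ ($k = \left(- \frac{1}{2} - 4\right)^{2} = \left(- \frac{9}{2}\right)^{2} = \frac{81}{4} \approx 20.25$)
$x k \left(11 - 68\right) = \left(-1\right) \frac{81}{4} \left(11 - 68\right) = - \frac{81 \left(11 - 68\right)}{4} = \left(- \frac{81}{4}\right) \left(-57\right) = \frac{4617}{4}$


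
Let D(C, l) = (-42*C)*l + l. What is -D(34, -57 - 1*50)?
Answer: -152689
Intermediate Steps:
D(C, l) = l - 42*C*l (D(C, l) = -42*C*l + l = l - 42*C*l)
-D(34, -57 - 1*50) = -(-57 - 1*50)*(1 - 42*34) = -(-57 - 50)*(1 - 1428) = -(-107)*(-1427) = -1*152689 = -152689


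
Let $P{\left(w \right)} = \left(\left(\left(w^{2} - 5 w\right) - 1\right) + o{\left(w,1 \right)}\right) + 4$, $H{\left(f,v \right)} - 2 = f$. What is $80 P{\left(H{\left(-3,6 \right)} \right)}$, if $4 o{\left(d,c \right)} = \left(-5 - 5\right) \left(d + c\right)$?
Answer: $720$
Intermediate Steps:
$H{\left(f,v \right)} = 2 + f$
$o{\left(d,c \right)} = - \frac{5 c}{2} - \frac{5 d}{2}$ ($o{\left(d,c \right)} = \frac{\left(-5 - 5\right) \left(d + c\right)}{4} = \frac{\left(-10\right) \left(c + d\right)}{4} = \frac{- 10 c - 10 d}{4} = - \frac{5 c}{2} - \frac{5 d}{2}$)
$P{\left(w \right)} = \frac{1}{2} + w^{2} - \frac{15 w}{2}$ ($P{\left(w \right)} = \left(\left(\left(w^{2} - 5 w\right) - 1\right) - \left(\frac{5}{2} + \frac{5 w}{2}\right)\right) + 4 = \left(\left(-1 + w^{2} - 5 w\right) - \left(\frac{5}{2} + \frac{5 w}{2}\right)\right) + 4 = \left(- \frac{7}{2} + w^{2} - \frac{15 w}{2}\right) + 4 = \frac{1}{2} + w^{2} - \frac{15 w}{2}$)
$80 P{\left(H{\left(-3,6 \right)} \right)} = 80 \left(\frac{1}{2} + \left(2 - 3\right)^{2} - \frac{15 \left(2 - 3\right)}{2}\right) = 80 \left(\frac{1}{2} + \left(-1\right)^{2} - - \frac{15}{2}\right) = 80 \left(\frac{1}{2} + 1 + \frac{15}{2}\right) = 80 \cdot 9 = 720$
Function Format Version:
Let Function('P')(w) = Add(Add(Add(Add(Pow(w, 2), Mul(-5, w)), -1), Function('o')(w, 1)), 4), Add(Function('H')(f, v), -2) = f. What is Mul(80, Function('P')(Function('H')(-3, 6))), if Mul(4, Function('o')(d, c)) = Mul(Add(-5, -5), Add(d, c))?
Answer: 720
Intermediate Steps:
Function('H')(f, v) = Add(2, f)
Function('o')(d, c) = Add(Mul(Rational(-5, 2), c), Mul(Rational(-5, 2), d)) (Function('o')(d, c) = Mul(Rational(1, 4), Mul(Add(-5, -5), Add(d, c))) = Mul(Rational(1, 4), Mul(-10, Add(c, d))) = Mul(Rational(1, 4), Add(Mul(-10, c), Mul(-10, d))) = Add(Mul(Rational(-5, 2), c), Mul(Rational(-5, 2), d)))
Function('P')(w) = Add(Rational(1, 2), Pow(w, 2), Mul(Rational(-15, 2), w)) (Function('P')(w) = Add(Add(Add(Add(Pow(w, 2), Mul(-5, w)), -1), Add(Mul(Rational(-5, 2), 1), Mul(Rational(-5, 2), w))), 4) = Add(Add(Add(-1, Pow(w, 2), Mul(-5, w)), Add(Rational(-5, 2), Mul(Rational(-5, 2), w))), 4) = Add(Add(Rational(-7, 2), Pow(w, 2), Mul(Rational(-15, 2), w)), 4) = Add(Rational(1, 2), Pow(w, 2), Mul(Rational(-15, 2), w)))
Mul(80, Function('P')(Function('H')(-3, 6))) = Mul(80, Add(Rational(1, 2), Pow(Add(2, -3), 2), Mul(Rational(-15, 2), Add(2, -3)))) = Mul(80, Add(Rational(1, 2), Pow(-1, 2), Mul(Rational(-15, 2), -1))) = Mul(80, Add(Rational(1, 2), 1, Rational(15, 2))) = Mul(80, 9) = 720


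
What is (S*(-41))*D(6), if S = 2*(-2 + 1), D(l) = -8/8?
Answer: -82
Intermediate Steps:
D(l) = -1 (D(l) = -8*⅛ = -1)
S = -2 (S = 2*(-1) = -2)
(S*(-41))*D(6) = -2*(-41)*(-1) = 82*(-1) = -82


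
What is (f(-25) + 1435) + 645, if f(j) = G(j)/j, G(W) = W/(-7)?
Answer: 14559/7 ≈ 2079.9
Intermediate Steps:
G(W) = -W/7 (G(W) = W*(-⅐) = -W/7)
f(j) = -⅐ (f(j) = (-j/7)/j = -⅐)
(f(-25) + 1435) + 645 = (-⅐ + 1435) + 645 = 10044/7 + 645 = 14559/7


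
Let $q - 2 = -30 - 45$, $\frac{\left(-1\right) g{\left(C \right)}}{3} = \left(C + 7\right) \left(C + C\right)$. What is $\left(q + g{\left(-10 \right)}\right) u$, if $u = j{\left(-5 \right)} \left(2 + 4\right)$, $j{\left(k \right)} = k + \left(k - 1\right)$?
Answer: $16698$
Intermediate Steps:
$g{\left(C \right)} = - 6 C \left(7 + C\right)$ ($g{\left(C \right)} = - 3 \left(C + 7\right) \left(C + C\right) = - 3 \left(7 + C\right) 2 C = - 3 \cdot 2 C \left(7 + C\right) = - 6 C \left(7 + C\right)$)
$j{\left(k \right)} = -1 + 2 k$ ($j{\left(k \right)} = k + \left(k - 1\right) = k + \left(-1 + k\right) = -1 + 2 k$)
$u = -66$ ($u = \left(-1 + 2 \left(-5\right)\right) \left(2 + 4\right) = \left(-1 - 10\right) 6 = \left(-11\right) 6 = -66$)
$q = -73$ ($q = 2 - 75 = -73$)
$\left(q + g{\left(-10 \right)}\right) u = \left(-73 - - 60 \left(7 - 10\right)\right) \left(-66\right) = \left(-73 - \left(-60\right) \left(-3\right)\right) \left(-66\right) = \left(-73 - 180\right) \left(-66\right) = \left(-253\right) \left(-66\right) = 16698$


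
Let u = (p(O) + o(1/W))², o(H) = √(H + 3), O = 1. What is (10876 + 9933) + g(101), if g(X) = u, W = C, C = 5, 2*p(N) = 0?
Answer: 104061/5 ≈ 20812.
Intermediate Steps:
p(N) = 0 (p(N) = (½)*0 = 0)
W = 5
o(H) = √(3 + H)
u = 16/5 (u = (0 + √(3 + 1/5))² = (0 + √(3 + ⅕))² = (0 + √(16/5))² = (0 + 4*√5/5)² = (4*√5/5)² = 16/5 ≈ 3.2000)
g(X) = 16/5
(10876 + 9933) + g(101) = (10876 + 9933) + 16/5 = 20809 + 16/5 = 104061/5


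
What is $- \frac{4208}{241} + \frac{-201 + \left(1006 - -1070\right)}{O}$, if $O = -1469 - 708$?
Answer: $- \frac{9612691}{524657} \approx -18.322$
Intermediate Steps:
$O = -2177$ ($O = -1469 - 708 = -2177$)
$- \frac{4208}{241} + \frac{-201 + \left(1006 - -1070\right)}{O} = - \frac{4208}{241} + \frac{-201 + \left(1006 - -1070\right)}{-2177} = \left(-4208\right) \frac{1}{241} + \left(-201 + \left(1006 + 1070\right)\right) \left(- \frac{1}{2177}\right) = - \frac{4208}{241} + \left(-201 + 2076\right) \left(- \frac{1}{2177}\right) = - \frac{4208}{241} + 1875 \left(- \frac{1}{2177}\right) = - \frac{4208}{241} - \frac{1875}{2177} = - \frac{9612691}{524657}$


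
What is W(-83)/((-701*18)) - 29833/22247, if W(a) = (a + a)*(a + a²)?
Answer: 12379069409/140356323 ≈ 88.197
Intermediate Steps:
W(a) = 2*a*(a + a²) (W(a) = (2*a)*(a + a²) = 2*a*(a + a²))
W(-83)/((-701*18)) - 29833/22247 = (2*(-83)²*(1 - 83))/((-701*18)) - 29833/22247 = (2*6889*(-82))/(-12618) - 29833*1/22247 = -1129796*(-1/12618) - 29833/22247 = 564898/6309 - 29833/22247 = 12379069409/140356323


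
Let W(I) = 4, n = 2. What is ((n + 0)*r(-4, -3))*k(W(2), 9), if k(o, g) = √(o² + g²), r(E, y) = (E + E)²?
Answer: 128*√97 ≈ 1260.7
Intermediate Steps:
r(E, y) = 4*E² (r(E, y) = (2*E)² = 4*E²)
k(o, g) = √(g² + o²)
((n + 0)*r(-4, -3))*k(W(2), 9) = ((2 + 0)*(4*(-4)²))*√(9² + 4²) = (2*(4*16))*√(81 + 16) = (2*64)*√97 = 128*√97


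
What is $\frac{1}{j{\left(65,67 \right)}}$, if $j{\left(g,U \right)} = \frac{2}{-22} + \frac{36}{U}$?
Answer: $\frac{737}{329} \approx 2.2401$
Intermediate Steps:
$j{\left(g,U \right)} = - \frac{1}{11} + \frac{36}{U}$ ($j{\left(g,U \right)} = 2 \left(- \frac{1}{22}\right) + \frac{36}{U} = - \frac{1}{11} + \frac{36}{U}$)
$\frac{1}{j{\left(65,67 \right)}} = \frac{1}{\frac{1}{11} \cdot \frac{1}{67} \left(396 - 67\right)} = \frac{1}{\frac{1}{11} \cdot \frac{1}{67} \cdot 329} = \frac{1}{\frac{329}{737}} = \frac{737}{329}$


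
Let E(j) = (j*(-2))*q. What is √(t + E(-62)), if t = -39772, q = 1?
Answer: 4*I*√2478 ≈ 199.12*I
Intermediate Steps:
E(j) = -2*j (E(j) = (j*(-2))*1 = -2*j*1 = -2*j)
√(t + E(-62)) = √(-39772 - 2*(-62)) = √(-39772 + 124) = √(-39648) = 4*I*√2478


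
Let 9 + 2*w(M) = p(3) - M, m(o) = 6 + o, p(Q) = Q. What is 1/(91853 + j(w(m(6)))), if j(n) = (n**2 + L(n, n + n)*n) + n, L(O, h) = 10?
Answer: 1/91835 ≈ 1.0889e-5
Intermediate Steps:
w(M) = -3 - M/2 (w(M) = -9/2 + (3 - M)/2 = -9/2 + (3/2 - M/2) = -3 - M/2)
j(n) = n**2 + 11*n (j(n) = (n**2 + 10*n) + n = n**2 + 11*n)
1/(91853 + j(w(m(6)))) = 1/(91853 + (-3 - (6 + 6)/2)*(11 + (-3 - (6 + 6)/2))) = 1/(91853 + (-3 - 1/2*12)*(11 + (-3 - 1/2*12))) = 1/(91853 + (-3 - 6)*(11 + (-3 - 6))) = 1/(91853 - 9*(11 - 9)) = 1/(91853 - 9*2) = 1/(91853 - 18) = 1/91835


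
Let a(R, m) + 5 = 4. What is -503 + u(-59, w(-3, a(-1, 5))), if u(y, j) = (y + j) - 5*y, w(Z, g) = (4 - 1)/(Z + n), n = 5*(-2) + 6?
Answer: -1872/7 ≈ -267.43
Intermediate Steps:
n = -4 (n = -10 + 6 = -4)
a(R, m) = -1 (a(R, m) = -5 + 4 = -1)
w(Z, g) = 3/(-4 + Z) (w(Z, g) = (4 - 1)/(Z - 4) = 3/(-4 + Z))
u(y, j) = j - 4*y (u(y, j) = (j + y) - 5*y = j - 4*y)
-503 + u(-59, w(-3, a(-1, 5))) = -503 + (3/(-4 - 3) - 4*(-59)) = -503 + (3/(-7) + 236) = -503 + (3*(-1/7) + 236) = -503 + (-3/7 + 236) = -503 + 1649/7 = -1872/7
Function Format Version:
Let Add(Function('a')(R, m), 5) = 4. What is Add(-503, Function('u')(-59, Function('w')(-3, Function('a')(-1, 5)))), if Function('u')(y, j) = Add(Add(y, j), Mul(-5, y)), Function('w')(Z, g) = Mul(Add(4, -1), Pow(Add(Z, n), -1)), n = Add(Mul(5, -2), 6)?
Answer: Rational(-1872, 7) ≈ -267.43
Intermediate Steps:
n = -4 (n = Add(-10, 6) = -4)
Function('a')(R, m) = -1 (Function('a')(R, m) = Add(-5, 4) = -1)
Function('w')(Z, g) = Mul(3, Pow(Add(-4, Z), -1)) (Function('w')(Z, g) = Mul(Add(4, -1), Pow(Add(Z, -4), -1)) = Mul(3, Pow(Add(-4, Z), -1)))
Function('u')(y, j) = Add(j, Mul(-4, y)) (Function('u')(y, j) = Add(Add(j, y), Mul(-5, y)) = Add(j, Mul(-4, y)))
Add(-503, Function('u')(-59, Function('w')(-3, Function('a')(-1, 5)))) = Add(-503, Add(Mul(3, Pow(Add(-4, -3), -1)), Mul(-4, -59))) = Add(-503, Add(Mul(3, Pow(-7, -1)), 236)) = Add(-503, Add(Mul(3, Rational(-1, 7)), 236)) = Add(-503, Add(Rational(-3, 7), 236)) = Add(-503, Rational(1649, 7)) = Rational(-1872, 7)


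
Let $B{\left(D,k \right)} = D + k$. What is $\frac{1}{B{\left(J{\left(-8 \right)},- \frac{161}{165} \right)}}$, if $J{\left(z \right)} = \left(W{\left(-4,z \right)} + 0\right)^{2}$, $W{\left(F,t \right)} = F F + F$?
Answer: $\frac{165}{23599} \approx 0.0069918$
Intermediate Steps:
$W{\left(F,t \right)} = F + F^{2}$ ($W{\left(F,t \right)} = F^{2} + F = F + F^{2}$)
$J{\left(z \right)} = 144$ ($J{\left(z \right)} = \left(- 4 \left(1 - 4\right) + 0\right)^{2} = \left(\left(-4\right) \left(-3\right) + 0\right)^{2} = \left(12 + 0\right)^{2} = 12^{2} = 144$)
$\frac{1}{B{\left(J{\left(-8 \right)},- \frac{161}{165} \right)}} = \frac{1}{144 - \frac{161}{165}} = \frac{1}{\frac{23599}{165}} = \frac{165}{23599}$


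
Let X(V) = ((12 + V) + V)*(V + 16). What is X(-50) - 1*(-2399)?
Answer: 5391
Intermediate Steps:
X(V) = (12 + 2*V)*(16 + V)
X(-50) - 1*(-2399) = (192 + 2*(-50)² + 44*(-50)) - 1*(-2399) = (192 + 2*2500 - 2200) + 2399 = (192 + 5000 - 2200) + 2399 = 2992 + 2399 = 5391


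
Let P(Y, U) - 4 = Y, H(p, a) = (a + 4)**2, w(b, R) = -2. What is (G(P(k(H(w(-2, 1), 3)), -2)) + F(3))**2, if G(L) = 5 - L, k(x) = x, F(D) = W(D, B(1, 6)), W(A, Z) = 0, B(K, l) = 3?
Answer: 2304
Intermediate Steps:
H(p, a) = (4 + a)**2
F(D) = 0
P(Y, U) = 4 + Y
(G(P(k(H(w(-2, 1), 3)), -2)) + F(3))**2 = ((5 - (4 + (4 + 3)**2)) + 0)**2 = ((5 - (4 + 7**2)) + 0)**2 = ((5 - (4 + 49)) + 0)**2 = ((5 - 1*53) + 0)**2 = ((5 - 53) + 0)**2 = (-48 + 0)**2 = (-48)**2 = 2304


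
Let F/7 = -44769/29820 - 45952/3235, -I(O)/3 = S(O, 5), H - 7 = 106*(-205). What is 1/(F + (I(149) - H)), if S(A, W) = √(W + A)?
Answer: 1658474474324420/35844599293393623779 + 2532249562800*√154/394290592227329861569 ≈ 4.6348e-5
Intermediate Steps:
H = -21723 (H = 7 + 106*(-205) = 7 - 21730 = -21723)
S(A, W) = √(A + W)
I(O) = -3*√(5 + O) (I(O) = -3*√(O + 5) = -3*√(5 + O))
F = -101007757/918740 (F = 7*(-44769/29820 - 45952/3235) = 7*(-44769*1/29820 - 45952*1/3235) = 7*(-14923/9940 - 45952/3235) = 7*(-101007757/6431180) = -101007757/918740 ≈ -109.94)
1/(F + (I(149) - H)) = 1/(-101007757/918740 + (-3*√(5 + 149) - 1*(-21723))) = 1/(-101007757/918740 + (-3*√154 + 21723)) = 1/(-101007757/918740 + (21723 - 3*√154)) = 1/(19856781263/918740 - 3*√154)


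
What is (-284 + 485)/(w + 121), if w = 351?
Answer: 201/472 ≈ 0.42585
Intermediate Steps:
(-284 + 485)/(w + 121) = (-284 + 485)/(351 + 121) = 201/472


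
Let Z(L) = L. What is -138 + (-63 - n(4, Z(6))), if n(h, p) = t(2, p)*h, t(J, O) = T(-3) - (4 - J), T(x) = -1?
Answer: -189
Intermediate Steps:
t(J, O) = -5 + J (t(J, O) = -1 - (4 - J) = -1 + (-4 + J) = -5 + J)
n(h, p) = -3*h (n(h, p) = (-5 + 2)*h = -3*h)
-138 + (-63 - n(4, Z(6))) = -138 + (-63 - (-3)*4) = -138 + (-63 - 1*(-12)) = -138 + (-63 + 12) = -138 - 51 = -189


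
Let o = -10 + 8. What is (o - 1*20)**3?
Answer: -10648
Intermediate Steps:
o = -2
(o - 1*20)**3 = (-2 - 1*20)**3 = (-2 - 20)**3 = (-22)**3 = -10648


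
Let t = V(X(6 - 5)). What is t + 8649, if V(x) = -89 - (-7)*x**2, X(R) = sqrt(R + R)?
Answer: 8574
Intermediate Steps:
X(R) = sqrt(2)*sqrt(R) (X(R) = sqrt(2*R) = sqrt(2)*sqrt(R))
V(x) = -89 + 7*x**2
t = -75 (t = -89 + 7*(sqrt(2)*sqrt(6 - 5))**2 = -89 + 7*(sqrt(2)*sqrt(1))**2 = -89 + 7*(sqrt(2)*1)**2 = -89 + 7*(sqrt(2))**2 = -89 + 7*2 = -89 + 14 = -75)
t + 8649 = -75 + 8649 = 8574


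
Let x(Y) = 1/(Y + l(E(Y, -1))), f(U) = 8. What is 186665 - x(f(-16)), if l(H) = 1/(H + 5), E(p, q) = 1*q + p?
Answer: 18106493/97 ≈ 1.8667e+5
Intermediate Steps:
E(p, q) = p + q (E(p, q) = q + p = p + q)
l(H) = 1/(5 + H)
x(Y) = 1/(Y + 1/(4 + Y)) (x(Y) = 1/(Y + 1/(5 + (Y - 1))) = 1/(Y + 1/(5 + (-1 + Y))) = 1/(Y + 1/(4 + Y)))
186665 - x(f(-16)) = 186665 - (4 + 8)/(1 + 8*(4 + 8)) = 186665 - 12/(1 + 8*12) = 186665 - 12/(1 + 96) = 186665 - 12/97 = 18106493/97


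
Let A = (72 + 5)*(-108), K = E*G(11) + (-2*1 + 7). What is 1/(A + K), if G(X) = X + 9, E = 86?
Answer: -1/6591 ≈ -0.00015172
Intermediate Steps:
G(X) = 9 + X
K = 1725 (K = 86*(9 + 11) + (-2*1 + 7) = 86*20 + (-2 + 7) = 1720 + 5 = 1725)
A = -8316 (A = 77*(-108) = -8316)
1/(A + K) = 1/(-8316 + 1725) = 1/(-6591) = -1/6591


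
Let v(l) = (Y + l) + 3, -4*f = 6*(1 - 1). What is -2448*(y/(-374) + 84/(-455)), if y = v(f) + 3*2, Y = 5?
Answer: 388656/715 ≈ 543.58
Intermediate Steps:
f = 0 (f = -3*(1 - 1)/2 = -3*0/2 = -¼*0 = 0)
v(l) = 8 + l (v(l) = (5 + l) + 3 = 8 + l)
y = 14 (y = (8 + 0) + 3*2 = 8 + 6 = 14)
-2448*(y/(-374) + 84/(-455)) = -2448*(14/(-374) + 84/(-455)) = -2448*(14*(-1/374) + 84*(-1/455)) = -2448*(-7/187 - 12/65) = -2448*(-2699/12155) = 388656/715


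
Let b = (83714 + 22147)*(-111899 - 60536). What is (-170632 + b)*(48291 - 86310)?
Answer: 694010694277173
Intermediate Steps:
b = -18254141535 (b = 105861*(-172435) = -18254141535)
(-170632 + b)*(48291 - 86310) = (-170632 - 18254141535)*(48291 - 86310) = -18254312167*(-38019) = 694010694277173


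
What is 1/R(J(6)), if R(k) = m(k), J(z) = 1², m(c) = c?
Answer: 1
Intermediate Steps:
J(z) = 1
R(k) = k
1/R(J(6)) = 1/1 = 1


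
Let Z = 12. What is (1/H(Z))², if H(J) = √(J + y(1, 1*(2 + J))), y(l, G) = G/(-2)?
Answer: ⅕ ≈ 0.20000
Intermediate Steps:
y(l, G) = -G/2 (y(l, G) = G*(-½) = -G/2)
H(J) = √(-1 + J/2) (H(J) = √(J - (2 + J)/2) = √(J + (-1 - J/2)) = √(-1 + J/2))
(1/H(Z))² = (1/(√(-4 + 2*12)/2))² = (1/(√(-4 + 24)/2))² = (1/(√20/2))² = (1/((2*√5)/2))² = (1/(√5))² = (√5/5)² = ⅕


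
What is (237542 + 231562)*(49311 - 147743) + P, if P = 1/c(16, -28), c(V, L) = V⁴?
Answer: -3026114637201407/65536 ≈ -4.6175e+10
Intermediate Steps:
P = 1/65536 (P = 1/(16⁴) = 1/65536 ≈ 1.5259e-5)
(237542 + 231562)*(49311 - 147743) + P = (237542 + 231562)*(49311 - 147743) + 1/65536 = 469104*(-98432) + 1/65536 = -46174844928 + 1/65536 = -3026114637201407/65536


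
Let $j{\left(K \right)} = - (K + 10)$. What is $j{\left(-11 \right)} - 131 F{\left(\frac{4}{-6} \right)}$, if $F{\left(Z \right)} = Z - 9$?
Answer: $\frac{3802}{3} \approx 1267.3$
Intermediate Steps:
$j{\left(K \right)} = -10 - K$ ($j{\left(K \right)} = - (10 + K) = -10 - K$)
$F{\left(Z \right)} = -9 + Z$
$j{\left(-11 \right)} - 131 F{\left(\frac{4}{-6} \right)} = \left(-10 - -11\right) - 131 \left(-9 + \frac{4}{-6}\right) = \left(-10 + 11\right) - 131 \left(-9 + 4 \left(- \frac{1}{6}\right)\right) = 1 - 131 \left(-9 - \frac{2}{3}\right) = 1 - - \frac{3799}{3} = 1 + \frac{3799}{3} = \frac{3802}{3}$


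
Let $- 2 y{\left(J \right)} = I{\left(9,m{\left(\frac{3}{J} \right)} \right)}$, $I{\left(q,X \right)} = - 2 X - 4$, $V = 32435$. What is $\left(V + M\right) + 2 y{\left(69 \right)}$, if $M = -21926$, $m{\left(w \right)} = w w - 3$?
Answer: $\frac{5558205}{529} \approx 10507.0$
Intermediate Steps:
$m{\left(w \right)} = -3 + w^{2}$ ($m{\left(w \right)} = w^{2} - 3 = -3 + w^{2}$)
$I{\left(q,X \right)} = -4 - 2 X$
$y{\left(J \right)} = -1 + \frac{9}{J^{2}}$ ($y{\left(J \right)} = - \frac{-4 - 2 \left(-3 + \left(\frac{3}{J}\right)^{2}\right)}{2} = - \frac{-4 - 2 \left(-3 + \frac{9}{J^{2}}\right)}{2} = - \frac{-4 + \left(6 - \frac{18}{J^{2}}\right)}{2} = - \frac{2 - \frac{18}{J^{2}}}{2} = -1 + \frac{9}{J^{2}}$)
$\left(V + M\right) + 2 y{\left(69 \right)} = \left(32435 - 21926\right) + 2 \left(-1 + \frac{9}{4761}\right) = 10509 + 2 \left(-1 + 9 \cdot \frac{1}{4761}\right) = 10509 + 2 \left(-1 + \frac{1}{529}\right) = 10509 + 2 \left(- \frac{528}{529}\right) = 10509 - \frac{1056}{529} = \frac{5558205}{529}$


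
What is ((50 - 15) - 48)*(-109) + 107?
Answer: 1524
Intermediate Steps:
((50 - 15) - 48)*(-109) + 107 = (35 - 48)*(-109) + 107 = -13*(-109) + 107 = 1417 + 107 = 1524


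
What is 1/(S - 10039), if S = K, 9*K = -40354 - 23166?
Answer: -9/153871 ≈ -5.8491e-5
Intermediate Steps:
K = -63520/9 (K = (-40354 - 23166)/9 = (1/9)*(-63520) = -63520/9 ≈ -7057.8)
S = -63520/9 ≈ -7057.8
1/(S - 10039) = 1/(-63520/9 - 10039) = 1/(-153871/9) = -9/153871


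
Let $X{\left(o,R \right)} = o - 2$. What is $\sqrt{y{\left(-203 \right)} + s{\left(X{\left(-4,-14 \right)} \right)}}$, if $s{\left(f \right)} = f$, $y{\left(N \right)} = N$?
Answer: $i \sqrt{209} \approx 14.457 i$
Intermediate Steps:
$X{\left(o,R \right)} = -2 + o$ ($X{\left(o,R \right)} = o - 2 = -2 + o$)
$\sqrt{y{\left(-203 \right)} + s{\left(X{\left(-4,-14 \right)} \right)}} = \sqrt{-203 - 6} = \sqrt{-209} = i \sqrt{209}$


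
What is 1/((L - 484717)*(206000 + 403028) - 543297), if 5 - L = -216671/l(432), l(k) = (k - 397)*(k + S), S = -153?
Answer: -1395/411790342666351 ≈ -3.3876e-12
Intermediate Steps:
l(k) = (-397 + k)*(-153 + k) (l(k) = (k - 397)*(k - 153) = (-397 + k)*(-153 + k))
L = 37928/1395 (L = 5 - (-216671)/(60741 + 432**2 - 550*432) = 5 - (-216671)/(60741 + 186624 - 237600) = 5 - (-216671)/9765 = 5 - 1*(-30953/1395) = 5 + 30953/1395 = 37928/1395 ≈ 27.189)
1/((L - 484717)*(206000 + 403028) - 543297) = 1/((37928/1395 - 484717)*(206000 + 403028) - 543297) = 1/(-676142287/1395*609028 - 543297) = 1/(-411789584767036/1395 - 543297) = 1/(-411790342666351/1395) = -1395/411790342666351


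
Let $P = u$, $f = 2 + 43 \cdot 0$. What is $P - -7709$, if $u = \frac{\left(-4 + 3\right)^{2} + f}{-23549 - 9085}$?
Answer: $\frac{83858501}{10878} \approx 7709.0$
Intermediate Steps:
$f = 2$ ($f = 2 + 0 = 2$)
$u = - \frac{1}{10878}$ ($u = \frac{\left(-4 + 3\right)^{2} + 2}{-23549 - 9085} = \frac{\left(-1\right)^{2} + 2}{-32634} = \left(1 + 2\right) \left(- \frac{1}{32634}\right) = 3 \left(- \frac{1}{32634}\right) = - \frac{1}{10878} \approx -9.1929 \cdot 10^{-5}$)
$P = - \frac{1}{10878} \approx -9.1929 \cdot 10^{-5}$
$P - -7709 = - \frac{1}{10878} - -7709 = - \frac{1}{10878} + \left(-8842 + 16551\right) = - \frac{1}{10878} + 7709 = \frac{83858501}{10878}$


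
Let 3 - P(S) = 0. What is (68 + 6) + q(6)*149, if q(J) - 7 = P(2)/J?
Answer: 2383/2 ≈ 1191.5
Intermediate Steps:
P(S) = 3 (P(S) = 3 - 1*0 = 3 + 0 = 3)
q(J) = 7 + 3/J
(68 + 6) + q(6)*149 = (68 + 6) + (7 + 3/6)*149 = 74 + (7 + 3*(1/6))*149 = 74 + (7 + 1/2)*149 = 74 + (15/2)*149 = 74 + 2235/2 = 2383/2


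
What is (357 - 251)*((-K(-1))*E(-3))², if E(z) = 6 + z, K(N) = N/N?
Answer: 954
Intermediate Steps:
K(N) = 1
(357 - 251)*((-K(-1))*E(-3))² = (357 - 251)*((-1*1)*(6 - 3))² = 106*(-1*3)² = 106*(-3)² = 106*9 = 954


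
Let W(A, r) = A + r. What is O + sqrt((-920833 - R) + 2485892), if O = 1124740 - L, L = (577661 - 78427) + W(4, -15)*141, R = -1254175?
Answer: 627057 + sqrt(2819234) ≈ 6.2874e+5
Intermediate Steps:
L = 497683 (L = (577661 - 78427) + (4 - 15)*141 = 499234 - 11*141 = 499234 - 1551 = 497683)
O = 627057 (O = 1124740 - 1*497683 = 1124740 - 497683 = 627057)
O + sqrt((-920833 - R) + 2485892) = 627057 + sqrt((-920833 - 1*(-1254175)) + 2485892) = 627057 + sqrt((-920833 + 1254175) + 2485892) = 627057 + sqrt(333342 + 2485892) = 627057 + sqrt(2819234)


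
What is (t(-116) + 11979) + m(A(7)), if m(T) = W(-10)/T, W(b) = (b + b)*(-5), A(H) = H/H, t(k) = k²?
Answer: 25535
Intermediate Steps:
A(H) = 1
W(b) = -10*b (W(b) = (2*b)*(-5) = -10*b)
m(T) = 100/T (m(T) = (-10*(-10))/T = 100/T)
(t(-116) + 11979) + m(A(7)) = ((-116)² + 11979) + 100/1 = (13456 + 11979) + 100*1 = 25435 + 100 = 25535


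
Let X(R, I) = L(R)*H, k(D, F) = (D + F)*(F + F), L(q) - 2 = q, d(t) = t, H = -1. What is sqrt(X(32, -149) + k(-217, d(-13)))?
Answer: sqrt(5946) ≈ 77.110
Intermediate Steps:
L(q) = 2 + q
k(D, F) = 2*F*(D + F) (k(D, F) = (D + F)*(2*F) = 2*F*(D + F))
X(R, I) = -2 - R (X(R, I) = (2 + R)*(-1) = -2 - R)
sqrt(X(32, -149) + k(-217, d(-13))) = sqrt((-2 - 1*32) + 2*(-13)*(-217 - 13)) = sqrt((-2 - 32) + 2*(-13)*(-230)) = sqrt(-34 + 5980) = sqrt(5946)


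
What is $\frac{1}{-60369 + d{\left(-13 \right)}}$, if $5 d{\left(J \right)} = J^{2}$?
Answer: $- \frac{5}{301676} \approx -1.6574 \cdot 10^{-5}$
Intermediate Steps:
$d{\left(J \right)} = \frac{J^{2}}{5}$
$\frac{1}{-60369 + d{\left(-13 \right)}} = \frac{1}{-60369 + \frac{\left(-13\right)^{2}}{5}} = \frac{1}{-60369 + \frac{1}{5} \cdot 169} = \frac{1}{-60369 + \frac{169}{5}} = \frac{1}{- \frac{301676}{5}} = - \frac{5}{301676}$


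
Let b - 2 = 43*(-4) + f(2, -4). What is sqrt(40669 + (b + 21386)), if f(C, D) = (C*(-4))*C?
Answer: sqrt(61869) ≈ 248.73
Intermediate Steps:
f(C, D) = -4*C**2 (f(C, D) = (-4*C)*C = -4*C**2)
b = -186 (b = 2 + (43*(-4) - 4*2**2) = 2 + (-172 - 4*4) = 2 + (-172 - 16) = 2 - 188 = -186)
sqrt(40669 + (b + 21386)) = sqrt(40669 + (-186 + 21386)) = sqrt(40669 + 21200) = sqrt(61869)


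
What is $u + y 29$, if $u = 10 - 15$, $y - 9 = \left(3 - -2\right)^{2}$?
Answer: $981$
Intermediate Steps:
$y = 34$ ($y = 9 + \left(3 - -2\right)^{2} = 9 + \left(3 + 2\right)^{2} = 9 + 5^{2} = 9 + 25 = 34$)
$u = -5$ ($u = 10 - 15 = -5$)
$u + y 29 = -5 + 34 \cdot 29 = -5 + 986 = 981$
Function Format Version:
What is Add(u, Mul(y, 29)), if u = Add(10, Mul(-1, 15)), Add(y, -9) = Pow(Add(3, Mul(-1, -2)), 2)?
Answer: 981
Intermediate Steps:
y = 34 (y = Add(9, Pow(Add(3, Mul(-1, -2)), 2)) = Add(9, Pow(Add(3, 2), 2)) = Add(9, Pow(5, 2)) = Add(9, 25) = 34)
u = -5 (u = Add(10, -15) = -5)
Add(u, Mul(y, 29)) = Add(-5, Mul(34, 29)) = Add(-5, 986) = 981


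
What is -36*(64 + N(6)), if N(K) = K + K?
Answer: -2736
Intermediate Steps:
N(K) = 2*K
-36*(64 + N(6)) = -36*(64 + 2*6) = -36*(64 + 12) = -36*76 = -2736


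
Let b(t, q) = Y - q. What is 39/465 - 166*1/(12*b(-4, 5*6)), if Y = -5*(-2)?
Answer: 577/744 ≈ 0.77554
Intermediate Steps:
Y = 10
b(t, q) = 10 - q
39/465 - 166*1/(12*b(-4, 5*6)) = 39/465 - 166*1/(12*(10 - 5*6)) = 39*(1/465) - 166*1/(12*(10 - 1*30)) = 13/155 - 166*1/(12*(10 - 30)) = 13/155 - 166/(12*(-20)) = 13/155 - 166/(-240) = 13/155 - 166*(-1/240) = 13/155 + 83/120 = 577/744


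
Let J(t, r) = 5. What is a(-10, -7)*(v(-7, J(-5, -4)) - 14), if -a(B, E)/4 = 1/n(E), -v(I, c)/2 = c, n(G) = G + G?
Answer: -48/7 ≈ -6.8571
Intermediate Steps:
n(G) = 2*G
v(I, c) = -2*c
a(B, E) = -2/E (a(B, E) = -4*1/(2*E) = -2/E)
a(-10, -7)*(v(-7, J(-5, -4)) - 14) = (-2/(-7))*(-2*5 - 14) = (-2*(-⅐))*(-10 - 14) = (2/7)*(-24) = -48/7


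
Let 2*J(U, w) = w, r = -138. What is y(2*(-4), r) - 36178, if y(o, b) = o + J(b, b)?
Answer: -36255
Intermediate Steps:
J(U, w) = w/2
y(o, b) = o + b/2
y(2*(-4), r) - 36178 = (2*(-4) + (½)*(-138)) - 36178 = (-8 - 69) - 36178 = -77 - 36178 = -36255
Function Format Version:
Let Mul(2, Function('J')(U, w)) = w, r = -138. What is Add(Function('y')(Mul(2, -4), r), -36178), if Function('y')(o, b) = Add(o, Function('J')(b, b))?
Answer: -36255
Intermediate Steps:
Function('J')(U, w) = Mul(Rational(1, 2), w)
Function('y')(o, b) = Add(o, Mul(Rational(1, 2), b))
Add(Function('y')(Mul(2, -4), r), -36178) = Add(Add(Mul(2, -4), Mul(Rational(1, 2), -138)), -36178) = Add(Add(-8, -69), -36178) = Add(-77, -36178) = -36255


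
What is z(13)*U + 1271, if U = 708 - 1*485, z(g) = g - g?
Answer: 1271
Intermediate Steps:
z(g) = 0
U = 223 (U = 708 - 485 = 223)
z(13)*U + 1271 = 0*223 + 1271 = 0 + 1271 = 1271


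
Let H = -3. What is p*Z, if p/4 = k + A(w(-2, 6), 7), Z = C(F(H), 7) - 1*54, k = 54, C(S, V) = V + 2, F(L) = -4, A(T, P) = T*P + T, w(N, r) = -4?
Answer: -3960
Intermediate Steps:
A(T, P) = T + P*T (A(T, P) = P*T + T = T + P*T)
C(S, V) = 2 + V
Z = -45 (Z = (2 + 7) - 1*54 = 9 - 54 = -45)
p = 88 (p = 4*(54 - 4*(1 + 7)) = 4*(54 - 4*8) = 4*(54 - 32) = 4*22 = 88)
p*Z = 88*(-45) = -3960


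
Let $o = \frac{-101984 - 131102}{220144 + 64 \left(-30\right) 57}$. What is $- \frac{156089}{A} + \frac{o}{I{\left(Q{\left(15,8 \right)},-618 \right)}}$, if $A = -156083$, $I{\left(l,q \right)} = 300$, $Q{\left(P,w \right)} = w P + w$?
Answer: $\frac{2573761117331}{2591851864800} \approx 0.99302$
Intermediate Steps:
$Q{\left(P,w \right)} = w + P w$ ($Q{\left(P,w \right)} = P w + w = w + P w$)
$o = - \frac{116543}{55352}$ ($o = - \frac{233086}{220144 - 109440} = - \frac{233086}{110704} = \left(-233086\right) \frac{1}{110704} = - \frac{116543}{55352} \approx -2.1055$)
$- \frac{156089}{A} + \frac{o}{I{\left(Q{\left(15,8 \right)},-618 \right)}} = - \frac{156089}{-156083} - \frac{116543}{55352 \cdot 300} = \left(-156089\right) \left(- \frac{1}{156083}\right) - \frac{116543}{16605600} = \frac{156089}{156083} - \frac{116543}{16605600} = \frac{2573761117331}{2591851864800}$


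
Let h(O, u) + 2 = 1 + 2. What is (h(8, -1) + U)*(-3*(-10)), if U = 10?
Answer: 330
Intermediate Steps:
h(O, u) = 1 (h(O, u) = -2 + (1 + 2) = -2 + 3 = 1)
(h(8, -1) + U)*(-3*(-10)) = (1 + 10)*(-3*(-10)) = 11*30 = 330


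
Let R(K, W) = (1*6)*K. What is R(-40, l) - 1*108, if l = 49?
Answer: -348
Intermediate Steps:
R(K, W) = 6*K
R(-40, l) - 1*108 = 6*(-40) - 1*108 = -240 - 108 = -348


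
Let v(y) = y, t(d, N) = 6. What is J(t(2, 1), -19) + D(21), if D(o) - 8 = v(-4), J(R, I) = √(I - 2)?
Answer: 4 + I*√21 ≈ 4.0 + 4.5826*I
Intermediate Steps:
J(R, I) = √(-2 + I)
D(o) = 4 (D(o) = 8 - 4 = 4)
J(t(2, 1), -19) + D(21) = √(-2 - 19) + 4 = √(-21) + 4 = I*√21 + 4 = 4 + I*√21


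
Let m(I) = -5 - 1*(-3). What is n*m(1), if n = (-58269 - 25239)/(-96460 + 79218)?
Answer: -83508/8621 ≈ -9.6866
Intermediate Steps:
m(I) = -2 (m(I) = -5 + 3 = -2)
n = 41754/8621 (n = -83508/(-17242) = -83508*(-1/17242) = 41754/8621 ≈ 4.8433)
n*m(1) = (41754/8621)*(-2) = -83508/8621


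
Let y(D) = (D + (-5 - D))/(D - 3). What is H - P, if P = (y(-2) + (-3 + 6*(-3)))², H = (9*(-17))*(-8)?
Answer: 824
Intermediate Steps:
y(D) = -5/(-3 + D)
H = 1224 (H = -153*(-8) = 1224)
P = 400 (P = (-5/(-3 - 2) + (-3 + 6*(-3)))² = (-5/(-5) + (-3 - 18))² = (-5*(-⅕) - 21)² = (1 - 21)² = (-20)² = 400)
H - P = 1224 - 1*400 = 1224 - 400 = 824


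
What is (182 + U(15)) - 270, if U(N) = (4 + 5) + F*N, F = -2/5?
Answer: -85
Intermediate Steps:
F = -⅖ (F = -2*⅕ = -⅖ ≈ -0.40000)
U(N) = 9 - 2*N/5 (U(N) = (4 + 5) - 2*N/5 = 9 - 2*N/5)
(182 + U(15)) - 270 = (182 + (9 - ⅖*15)) - 270 = (182 + (9 - 6)) - 270 = (182 + 3) - 270 = 185 - 270 = -85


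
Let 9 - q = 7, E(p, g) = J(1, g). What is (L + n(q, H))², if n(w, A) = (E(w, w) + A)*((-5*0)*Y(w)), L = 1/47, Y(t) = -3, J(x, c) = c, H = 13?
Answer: 1/2209 ≈ 0.00045269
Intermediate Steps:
E(p, g) = g
L = 1/47 ≈ 0.021277
q = 2 (q = 9 - 1*7 = 9 - 7 = 2)
n(w, A) = 0 (n(w, A) = (w + A)*(-5*0*(-3)) = (A + w)*(0*(-3)) = (A + w)*0 = 0)
(L + n(q, H))² = (1/47 + 0)² = (1/47)² = 1/2209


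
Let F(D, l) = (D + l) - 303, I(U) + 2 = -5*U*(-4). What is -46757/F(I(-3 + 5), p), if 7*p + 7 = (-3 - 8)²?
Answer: 327299/1741 ≈ 187.99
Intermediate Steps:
I(U) = -2 + 20*U (I(U) = -2 - 5*U*(-4) = -2 + 20*U)
p = 114/7 (p = -1 + (-3 - 8)²/7 = -1 + (⅐)*(-11)² = -1 + (⅐)*121 = -1 + 121/7 = 114/7 ≈ 16.286)
F(D, l) = -303 + D + l
-46757/F(I(-3 + 5), p) = -46757/(-303 + (-2 + 20*(-3 + 5)) + 114/7) = -46757/(-303 + (-2 + 20*2) + 114/7) = -46757/(-303 + (-2 + 40) + 114/7) = -46757/(-303 + 38 + 114/7) = -46757/(-1741/7) = -46757*(-7/1741) = 327299/1741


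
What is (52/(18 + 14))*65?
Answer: 845/8 ≈ 105.63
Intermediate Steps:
(52/(18 + 14))*65 = (52/32)*65 = (52*(1/32))*65 = (13/8)*65 = 845/8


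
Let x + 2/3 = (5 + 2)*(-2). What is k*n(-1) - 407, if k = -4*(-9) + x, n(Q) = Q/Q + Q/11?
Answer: -12791/33 ≈ -387.61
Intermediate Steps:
n(Q) = 1 + Q/11 (n(Q) = 1 + Q*(1/11) = 1 + Q/11)
x = -44/3 (x = -⅔ + (5 + 2)*(-2) = -⅔ + 7*(-2) = -⅔ - 14 = -44/3 ≈ -14.667)
k = 64/3 (k = -4*(-9) - 44/3 = 36 - 44/3 = 64/3 ≈ 21.333)
k*n(-1) - 407 = 64*(1 + (1/11)*(-1))/3 - 407 = 64*(1 - 1/11)/3 - 407 = (64/3)*(10/11) - 407 = 640/33 - 407 = -12791/33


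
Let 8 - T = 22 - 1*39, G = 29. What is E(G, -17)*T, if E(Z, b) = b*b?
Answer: 7225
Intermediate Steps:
E(Z, b) = b**2
T = 25 (T = 8 - (22 - 1*39) = 8 - (22 - 39) = 8 - 1*(-17) = 8 + 17 = 25)
E(G, -17)*T = (-17)**2*25 = 289*25 = 7225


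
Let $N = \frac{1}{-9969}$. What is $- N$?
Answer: $\frac{1}{9969} \approx 0.00010031$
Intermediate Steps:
$N = - \frac{1}{9969} \approx -0.00010031$
$- N = \left(-1\right) \left(- \frac{1}{9969}\right) = \frac{1}{9969}$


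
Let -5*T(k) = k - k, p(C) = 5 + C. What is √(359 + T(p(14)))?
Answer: √359 ≈ 18.947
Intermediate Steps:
T(k) = 0 (T(k) = -(k - k)/5 = -⅕*0 = 0)
√(359 + T(p(14))) = √(359 + 0) = √359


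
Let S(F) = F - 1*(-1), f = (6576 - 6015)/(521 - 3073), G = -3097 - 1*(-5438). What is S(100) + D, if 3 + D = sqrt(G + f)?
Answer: 98 + sqrt(31497538)/116 ≈ 146.38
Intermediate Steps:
G = 2341 (G = -3097 + 5438 = 2341)
f = -51/232 (f = 561/(-2552) = 561*(-1/2552) = -51/232 ≈ -0.21983)
S(F) = 1 + F (S(F) = F + 1 = 1 + F)
D = -3 + sqrt(31497538)/116 (D = -3 + sqrt(2341 - 51/232) = -3 + sqrt(543061/232) = -3 + sqrt(31497538)/116 ≈ 45.382)
S(100) + D = (1 + 100) + (-3 + sqrt(31497538)/116) = 101 + (-3 + sqrt(31497538)/116) = 98 + sqrt(31497538)/116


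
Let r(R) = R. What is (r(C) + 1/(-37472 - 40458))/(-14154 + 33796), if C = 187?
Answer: 14572909/1530701060 ≈ 0.0095204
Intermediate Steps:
(r(C) + 1/(-37472 - 40458))/(-14154 + 33796) = (187 + 1/(-37472 - 40458))/(-14154 + 33796) = (187 + 1/(-77930))/19642 = (187 - 1/77930)*(1/19642) = (14572909/77930)*(1/19642) = 14572909/1530701060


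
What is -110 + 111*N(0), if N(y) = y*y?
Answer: -110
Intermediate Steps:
N(y) = y²
-110 + 111*N(0) = -110 + 111*0² = -110 + 111*0 = -110 + 0 = -110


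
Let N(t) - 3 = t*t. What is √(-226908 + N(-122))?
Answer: I*√212021 ≈ 460.46*I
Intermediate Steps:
N(t) = 3 + t² (N(t) = 3 + t*t = 3 + t²)
√(-226908 + N(-122)) = √(-226908 + (3 + (-122)²)) = √(-226908 + (3 + 14884)) = √(-226908 + 14887) = √(-212021) = I*√212021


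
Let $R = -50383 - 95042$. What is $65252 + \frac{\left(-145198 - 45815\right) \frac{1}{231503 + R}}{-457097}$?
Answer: $\frac{2567404902863645}{39345995566} \approx 65252.0$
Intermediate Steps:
$R = -145425$
$65252 + \frac{\left(-145198 - 45815\right) \frac{1}{231503 + R}}{-457097} = 65252 + \frac{\left(-145198 - 45815\right) \frac{1}{231503 - 145425}}{-457097} = 65252 + - \frac{191013}{86078} \left(- \frac{1}{457097}\right) = 65252 + \left(-191013\right) \frac{1}{86078} \left(- \frac{1}{457097}\right) = 65252 - - \frac{191013}{39345995566} = 65252 + \frac{191013}{39345995566} = \frac{2567404902863645}{39345995566}$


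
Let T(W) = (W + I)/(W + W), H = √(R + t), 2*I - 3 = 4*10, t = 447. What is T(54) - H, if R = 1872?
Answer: 151/216 - √2319 ≈ -47.457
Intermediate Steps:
I = 43/2 (I = 3/2 + (4*10)/2 = 3/2 + (½)*40 = 3/2 + 20 = 43/2 ≈ 21.500)
H = √2319 (H = √(1872 + 447) = √2319 ≈ 48.156)
T(W) = (43/2 + W)/(2*W) (T(W) = (W + 43/2)/(W + W) = (43/2 + W)/((2*W)) = (43/2 + W)*(1/(2*W)) = (43/2 + W)/(2*W))
T(54) - H = (¼)*(43 + 2*54)/54 - √2319 = (¼)*(1/54)*(43 + 108) - √2319 = (¼)*(1/54)*151 - √2319 = 151/216 - √2319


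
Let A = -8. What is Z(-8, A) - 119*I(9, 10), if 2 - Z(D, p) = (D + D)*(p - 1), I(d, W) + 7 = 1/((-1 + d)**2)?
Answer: 44105/64 ≈ 689.14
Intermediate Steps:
I(d, W) = -7 + (-1 + d)**(-2) (I(d, W) = -7 + 1/((-1 + d)**2) = -7 + (-1 + d)**(-2))
Z(D, p) = 2 - 2*D*(-1 + p) (Z(D, p) = 2 - (D + D)*(p - 1) = 2 - 2*D*(-1 + p))
Z(-8, A) - 119*I(9, 10) = (2 + 2*(-8) - 2*(-8)*(-8)) - 119*(-7 + (-1 + 9)**(-2)) = (2 - 16 - 128) - 119*(-7 + 8**(-2)) = -142 - 119*(-7 + 1/64) = -142 - 119*(-447/64) = -142 + 53193/64 = 44105/64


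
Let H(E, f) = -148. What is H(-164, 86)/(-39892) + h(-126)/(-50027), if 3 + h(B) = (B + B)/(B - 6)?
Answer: 20480665/5488111981 ≈ 0.0037318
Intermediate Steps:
h(B) = -3 + 2*B/(-6 + B) (h(B) = -3 + (B + B)/(B - 6) = -3 + (2*B)/(-6 + B) = -3 + 2*B/(-6 + B))
H(-164, 86)/(-39892) + h(-126)/(-50027) = -148/(-39892) + ((18 - 1*(-126))/(-6 - 126))/(-50027) = -148*(-1/39892) + ((18 + 126)/(-132))*(-1/50027) = 37/9973 - 1/132*144*(-1/50027) = 37/9973 - 12/11*(-1/50027) = 37/9973 + 12/550297 = 20480665/5488111981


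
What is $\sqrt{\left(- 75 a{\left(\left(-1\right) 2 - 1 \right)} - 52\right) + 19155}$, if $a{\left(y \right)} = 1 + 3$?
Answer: $\sqrt{18803} \approx 137.12$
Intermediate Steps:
$a{\left(y \right)} = 4$
$\sqrt{\left(- 75 a{\left(\left(-1\right) 2 - 1 \right)} - 52\right) + 19155} = \sqrt{\left(\left(-75\right) 4 - 52\right) + 19155} = \sqrt{\left(-300 - 52\right) + 19155} = \sqrt{-352 + 19155} = \sqrt{18803}$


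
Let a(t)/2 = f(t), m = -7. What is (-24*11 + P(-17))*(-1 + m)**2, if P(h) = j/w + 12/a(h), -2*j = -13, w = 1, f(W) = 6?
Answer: -16416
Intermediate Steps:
j = 13/2 (j = -1/2*(-13) = 13/2 ≈ 6.5000)
a(t) = 12 (a(t) = 2*6 = 12)
P(h) = 15/2 (P(h) = (13/2)/1 + 12/12 = (13/2)*1 + 12*(1/12) = 13/2 + 1 = 15/2)
(-24*11 + P(-17))*(-1 + m)**2 = (-24*11 + 15/2)*(-1 - 7)**2 = (-264 + 15/2)*(-8)**2 = -513/2*64 = -16416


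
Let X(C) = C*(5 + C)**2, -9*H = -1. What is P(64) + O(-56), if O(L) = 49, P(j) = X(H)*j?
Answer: 171145/729 ≈ 234.77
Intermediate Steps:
H = 1/9 (H = -1/9*(-1) = 1/9 ≈ 0.11111)
P(j) = 2116*j/729 (P(j) = ((5 + 1/9)**2/9)*j = ((46/9)**2/9)*j = ((1/9)*(2116/81))*j = 2116*j/729)
P(64) + O(-56) = (2116/729)*64 + 49 = 135424/729 + 49 = 171145/729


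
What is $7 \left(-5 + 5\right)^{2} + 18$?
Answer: $18$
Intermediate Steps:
$7 \left(-5 + 5\right)^{2} + 18 = 7 \cdot 0^{2} + 18 = 7 \cdot 0 + 18 = 0 + 18 = 18$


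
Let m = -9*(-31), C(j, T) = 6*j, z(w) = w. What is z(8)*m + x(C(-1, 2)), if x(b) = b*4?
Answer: 2208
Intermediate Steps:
x(b) = 4*b
m = 279
z(8)*m + x(C(-1, 2)) = 8*279 + 4*(6*(-1)) = 2232 + 4*(-6) = 2232 - 24 = 2208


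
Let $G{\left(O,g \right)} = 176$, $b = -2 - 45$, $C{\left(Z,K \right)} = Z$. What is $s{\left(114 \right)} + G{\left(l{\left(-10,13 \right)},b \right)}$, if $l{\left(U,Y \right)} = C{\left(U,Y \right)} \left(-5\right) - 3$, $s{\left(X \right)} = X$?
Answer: $290$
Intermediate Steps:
$l{\left(U,Y \right)} = -3 - 5 U$ ($l{\left(U,Y \right)} = U \left(-5\right) - 3 = - 5 U - 3 = -3 - 5 U$)
$b = -47$
$s{\left(114 \right)} + G{\left(l{\left(-10,13 \right)},b \right)} = 114 + 176 = 290$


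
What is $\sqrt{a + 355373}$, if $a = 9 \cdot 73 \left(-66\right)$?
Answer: $29 \sqrt{371} \approx 558.58$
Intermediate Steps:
$a = -43362$ ($a = 657 \left(-66\right) = -43362$)
$\sqrt{a + 355373} = \sqrt{-43362 + 355373} = \sqrt{312011} = 29 \sqrt{371}$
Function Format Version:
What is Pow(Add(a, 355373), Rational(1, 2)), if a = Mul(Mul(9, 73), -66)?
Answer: Mul(29, Pow(371, Rational(1, 2))) ≈ 558.58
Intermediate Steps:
a = -43362 (a = Mul(657, -66) = -43362)
Pow(Add(a, 355373), Rational(1, 2)) = Pow(Add(-43362, 355373), Rational(1, 2)) = Pow(312011, Rational(1, 2)) = Mul(29, Pow(371, Rational(1, 2)))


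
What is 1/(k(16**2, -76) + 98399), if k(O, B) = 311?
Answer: 1/98710 ≈ 1.0131e-5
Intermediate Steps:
1/(k(16**2, -76) + 98399) = 1/(311 + 98399) = 1/98710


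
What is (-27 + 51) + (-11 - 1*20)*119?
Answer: -3665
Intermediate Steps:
(-27 + 51) + (-11 - 1*20)*119 = 24 + (-11 - 20)*119 = 24 - 31*119 = 24 - 3689 = -3665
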